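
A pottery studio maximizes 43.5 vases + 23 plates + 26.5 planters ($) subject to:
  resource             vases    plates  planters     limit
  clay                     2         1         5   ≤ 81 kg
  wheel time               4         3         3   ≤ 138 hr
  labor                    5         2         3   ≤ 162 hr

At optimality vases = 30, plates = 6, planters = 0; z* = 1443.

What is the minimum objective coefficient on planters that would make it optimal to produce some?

28.5

Check each constraint at x*: clay 66/81 (slack 15); wheel time 138/138 (tight); labor 162/162 (tight).
Slack constraints have shadow price 0 (complementary slackness).
From A_Bᵀ y = c: 4·y_wheel time + 5·y_labor = 43.5; 3·y_wheel time + 2·y_labor = 23.
Solving: y_wheel time = 4, y_labor = 5.5.
planters enters the basis when its profit ≥ yᵀa₃ = 4·3 + 5.5·3 = 28.5.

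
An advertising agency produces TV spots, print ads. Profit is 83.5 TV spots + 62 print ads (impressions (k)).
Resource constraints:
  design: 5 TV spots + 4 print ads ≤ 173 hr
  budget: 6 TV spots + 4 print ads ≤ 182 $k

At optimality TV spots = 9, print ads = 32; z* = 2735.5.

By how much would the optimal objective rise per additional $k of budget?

Both design and budget are binding at x*.
From A_Bᵀ y = c: 5·y_design + 6·y_budget = 83.5; 4·y_design + 4·y_budget = 62.
This yields shadow prices y_design = 9.5, y_budget = 6.
Shadow price of budget = 6.

6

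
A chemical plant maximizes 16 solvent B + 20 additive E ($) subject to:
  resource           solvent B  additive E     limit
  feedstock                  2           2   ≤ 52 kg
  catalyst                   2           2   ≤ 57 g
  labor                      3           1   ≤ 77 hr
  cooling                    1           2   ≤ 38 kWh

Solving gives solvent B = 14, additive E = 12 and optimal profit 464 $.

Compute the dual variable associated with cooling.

At the optimum: feedstock uses 52 of 52 (binding); catalyst uses 52 of 57 (slack = 5); labor uses 54 of 77 (slack = 23); cooling uses 38 of 38 (binding).
By complementary slackness, y = 0 for the non-binding constraints.
The binding rows give the dual system: 2·y_feedstock + 1·y_cooling = 16 and 2·y_feedstock + 2·y_cooling = 20.
Solving: y_feedstock = 6, y_cooling = 4.
Shadow price of cooling = 4.

4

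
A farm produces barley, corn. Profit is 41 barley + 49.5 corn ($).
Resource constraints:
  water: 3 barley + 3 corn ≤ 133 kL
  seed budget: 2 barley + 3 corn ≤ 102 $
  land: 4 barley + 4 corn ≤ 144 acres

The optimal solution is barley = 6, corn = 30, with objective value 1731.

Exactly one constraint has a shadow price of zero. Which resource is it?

water: 108/133 (slack 25)
seed budget: 102/102 (binding)
land: 144/144 (binding)
By complementary slackness, a constraint with positive slack has shadow price 0 → water.

water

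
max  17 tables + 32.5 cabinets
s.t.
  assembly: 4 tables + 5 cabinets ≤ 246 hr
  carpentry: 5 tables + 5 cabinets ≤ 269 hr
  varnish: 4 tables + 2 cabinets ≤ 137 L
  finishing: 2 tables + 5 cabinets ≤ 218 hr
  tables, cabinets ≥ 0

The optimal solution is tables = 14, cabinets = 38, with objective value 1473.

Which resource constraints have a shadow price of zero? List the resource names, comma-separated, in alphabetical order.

assembly: 246/246 (binding)
carpentry: 260/269 (slack 9)
varnish: 132/137 (slack 5)
finishing: 218/218 (binding)
By complementary slackness, a constraint with positive slack has shadow price 0 → carpentry, varnish.

carpentry, varnish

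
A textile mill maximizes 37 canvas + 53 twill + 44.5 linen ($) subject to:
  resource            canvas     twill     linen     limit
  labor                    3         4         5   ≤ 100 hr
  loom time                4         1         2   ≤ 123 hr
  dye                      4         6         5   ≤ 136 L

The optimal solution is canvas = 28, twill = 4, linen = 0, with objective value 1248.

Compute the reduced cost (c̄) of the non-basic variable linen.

Check each constraint at x*: labor 100/100 (tight); loom time 116/123 (slack 7); dye 136/136 (tight).
By complementary slackness, y = 0 for the non-binding constraint.
Dual feasibility on the basic columns requires 3·y_labor + 4·y_dye = 37, 4·y_labor + 6·y_dye = 53.
→ y_labor = 5 and y_dye = 5.5.
Reduced cost of linen: c₃ − yᵀa₃ = 44.5 − (5·5 + 5.5·5) = 44.5 − 52.5 = -8.

-8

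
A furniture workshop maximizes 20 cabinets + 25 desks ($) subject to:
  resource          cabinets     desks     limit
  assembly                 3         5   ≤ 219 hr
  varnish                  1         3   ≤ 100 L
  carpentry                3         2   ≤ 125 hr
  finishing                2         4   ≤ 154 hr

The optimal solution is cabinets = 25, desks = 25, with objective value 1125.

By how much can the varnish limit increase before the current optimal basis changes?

3.5

Binding constraints: varnish, carpentry. The basis is B = [[1,3],[3,2]] with det -7.
Per unit increase in varnish, x* moves by d = (-0.2857, 0.4286).
The basis stays optimal until finishing becomes binding; allowable increase = 3.5 L.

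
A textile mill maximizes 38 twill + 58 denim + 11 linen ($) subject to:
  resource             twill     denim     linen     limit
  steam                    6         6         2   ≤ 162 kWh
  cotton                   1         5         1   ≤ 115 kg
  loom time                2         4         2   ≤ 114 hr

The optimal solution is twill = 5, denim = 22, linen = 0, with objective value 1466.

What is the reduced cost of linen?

Binding: steam and cotton. Non-binding: loom time (16 unused).
Slack constraints have shadow price 0 (complementary slackness).
From A_Bᵀ y = c: 6·y_steam + 1·y_cotton = 38; 6·y_steam + 5·y_cotton = 58.
This yields shadow prices y_steam = 5.5, y_cotton = 5.
Reduced cost of linen: c₃ − yᵀa₃ = 11 − (5.5·2 + 5·1) = 11 − 16 = -5.

-5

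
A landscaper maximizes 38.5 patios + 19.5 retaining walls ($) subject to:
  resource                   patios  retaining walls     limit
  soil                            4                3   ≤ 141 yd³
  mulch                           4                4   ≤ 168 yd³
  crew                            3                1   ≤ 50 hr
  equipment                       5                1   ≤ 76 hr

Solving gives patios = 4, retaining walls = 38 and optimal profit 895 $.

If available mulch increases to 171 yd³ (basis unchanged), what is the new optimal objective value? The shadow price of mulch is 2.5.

Δb = 3, so new z* = 895 + (2.5)·(3) = 895 + 7.5 = 902.5.

902.5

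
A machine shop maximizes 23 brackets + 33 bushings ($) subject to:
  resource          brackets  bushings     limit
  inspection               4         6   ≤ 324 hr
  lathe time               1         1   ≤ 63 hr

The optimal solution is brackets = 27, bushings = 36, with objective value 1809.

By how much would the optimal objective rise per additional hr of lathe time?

3

Both inspection and lathe time are binding at x*.
The binding rows give the dual system: 4·y_inspection + 1·y_lathe time = 23 and 6·y_inspection + 1·y_lathe time = 33.
Solving: y_inspection = 5, y_lathe time = 3.
Shadow price of lathe time = 3.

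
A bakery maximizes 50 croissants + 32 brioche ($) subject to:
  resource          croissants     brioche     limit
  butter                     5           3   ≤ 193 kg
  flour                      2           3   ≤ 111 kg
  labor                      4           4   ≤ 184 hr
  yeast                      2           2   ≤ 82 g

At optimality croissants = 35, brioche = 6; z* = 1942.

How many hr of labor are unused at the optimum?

labor used = 4·35 + 4·6 = 164; slack = 184 − 164 = 20.

20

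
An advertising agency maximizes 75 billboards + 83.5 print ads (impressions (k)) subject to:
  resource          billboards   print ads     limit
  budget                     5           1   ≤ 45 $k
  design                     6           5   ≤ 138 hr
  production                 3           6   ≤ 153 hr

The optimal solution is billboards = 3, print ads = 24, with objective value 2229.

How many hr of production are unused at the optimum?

0

production used = 3·3 + 6·24 = 153; slack = 153 − 153 = 0.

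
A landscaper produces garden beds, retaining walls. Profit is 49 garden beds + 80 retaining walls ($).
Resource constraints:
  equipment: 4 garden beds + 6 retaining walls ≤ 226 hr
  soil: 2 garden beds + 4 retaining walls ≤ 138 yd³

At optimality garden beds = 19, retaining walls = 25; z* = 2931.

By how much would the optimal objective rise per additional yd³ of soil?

6.5

Both equipment and soil are binding at x*.
From A_Bᵀ y = c: 4·y_equipment + 2·y_soil = 49; 6·y_equipment + 4·y_soil = 80.
This yields shadow prices y_equipment = 9, y_soil = 6.5.
Shadow price of soil = 6.5.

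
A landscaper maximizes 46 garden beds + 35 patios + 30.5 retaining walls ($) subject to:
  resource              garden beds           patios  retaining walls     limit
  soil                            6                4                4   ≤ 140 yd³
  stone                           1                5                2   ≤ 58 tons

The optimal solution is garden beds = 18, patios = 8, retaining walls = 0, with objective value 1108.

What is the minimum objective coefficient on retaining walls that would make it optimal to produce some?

At the optimum: soil uses 140 of 140 (binding); stone uses 58 of 58 (binding).
Dual feasibility on the basic columns requires 6·y_soil + 1·y_stone = 46, 4·y_soil + 5·y_stone = 35.
This yields shadow prices y_soil = 7.5, y_stone = 1.
retaining walls enters the basis when its profit ≥ yᵀa₃ = 7.5·4 + 1·2 = 32.

32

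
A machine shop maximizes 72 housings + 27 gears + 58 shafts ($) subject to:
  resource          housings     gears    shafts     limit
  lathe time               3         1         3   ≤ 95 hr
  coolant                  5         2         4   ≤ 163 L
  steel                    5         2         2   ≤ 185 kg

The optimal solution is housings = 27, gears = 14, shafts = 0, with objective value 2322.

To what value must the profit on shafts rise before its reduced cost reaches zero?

Check each constraint at x*: lathe time 95/95 (tight); coolant 163/163 (tight); steel 163/185 (slack 22).
Slack constraints have shadow price 0 (complementary slackness).
From A_Bᵀ y = c: 3·y_lathe time + 5·y_coolant = 72; 1·y_lathe time + 2·y_coolant = 27.
Solving: y_lathe time = 9, y_coolant = 9.
shafts enters the basis when its profit ≥ yᵀa₃ = 9·3 + 9·4 = 63.

63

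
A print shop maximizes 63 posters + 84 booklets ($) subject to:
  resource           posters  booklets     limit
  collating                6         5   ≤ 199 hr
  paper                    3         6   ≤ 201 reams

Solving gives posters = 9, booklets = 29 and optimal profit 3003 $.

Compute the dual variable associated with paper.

9

Both collating and paper are binding at x*.
Dual feasibility on the basic columns requires 6·y_collating + 3·y_paper = 63, 5·y_collating + 6·y_paper = 84.
Solving: y_collating = 6, y_paper = 9.
Shadow price of paper = 9.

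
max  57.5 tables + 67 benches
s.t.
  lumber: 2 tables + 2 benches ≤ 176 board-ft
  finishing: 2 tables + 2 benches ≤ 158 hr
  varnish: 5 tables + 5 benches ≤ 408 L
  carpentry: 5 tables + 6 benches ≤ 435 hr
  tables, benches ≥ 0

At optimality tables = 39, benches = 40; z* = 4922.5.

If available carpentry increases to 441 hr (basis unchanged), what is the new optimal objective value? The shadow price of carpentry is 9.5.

Δb = 6, so new z* = 4922.5 + (9.5)·(6) = 4922.5 + 57 = 4979.5.

4979.5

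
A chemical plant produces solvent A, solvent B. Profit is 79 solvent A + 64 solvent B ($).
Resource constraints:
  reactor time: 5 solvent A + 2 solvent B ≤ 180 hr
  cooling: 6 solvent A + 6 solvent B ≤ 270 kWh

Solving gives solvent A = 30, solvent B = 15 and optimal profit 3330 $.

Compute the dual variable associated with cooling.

9

Check each constraint at x*: reactor time 180/180 (tight); cooling 270/270 (tight).
The binding rows give the dual system: 5·y_reactor time + 6·y_cooling = 79 and 2·y_reactor time + 6·y_cooling = 64.
→ y_reactor time = 5 and y_cooling = 9.
Shadow price of cooling = 9.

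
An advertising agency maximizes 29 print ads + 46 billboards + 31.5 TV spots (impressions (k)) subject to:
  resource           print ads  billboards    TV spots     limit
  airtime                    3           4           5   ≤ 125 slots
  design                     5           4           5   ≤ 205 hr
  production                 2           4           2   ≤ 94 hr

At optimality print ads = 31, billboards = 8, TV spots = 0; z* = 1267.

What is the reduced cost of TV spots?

At the optimum: airtime uses 125 of 125 (binding); design uses 187 of 205 (slack = 18); production uses 94 of 94 (binding).
Since design is not tight, its dual is 0.
From A_Bᵀ y = c: 3·y_airtime + 2·y_production = 29; 4·y_airtime + 4·y_production = 46.
Solving: y_airtime = 6, y_production = 5.5.
Reduced cost of TV spots: c₃ − yᵀa₃ = 31.5 − (6·5 + 5.5·2) = 31.5 − 41 = -9.5.

-9.5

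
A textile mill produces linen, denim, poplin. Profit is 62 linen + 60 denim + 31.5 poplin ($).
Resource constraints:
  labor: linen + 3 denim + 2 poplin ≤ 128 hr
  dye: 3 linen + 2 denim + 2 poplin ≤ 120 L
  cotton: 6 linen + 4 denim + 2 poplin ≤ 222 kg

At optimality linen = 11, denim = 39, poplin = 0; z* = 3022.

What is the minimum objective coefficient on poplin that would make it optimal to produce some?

34

At the optimum: labor uses 128 of 128 (binding); dye uses 111 of 120 (slack = 9); cotton uses 222 of 222 (binding).
Since dye is not tight, its dual is 0.
The binding rows give the dual system: 1·y_labor + 6·y_cotton = 62 and 3·y_labor + 4·y_cotton = 60.
Solving: y_labor = 8, y_cotton = 9.
poplin enters the basis when its profit ≥ yᵀa₃ = 8·2 + 9·2 = 34.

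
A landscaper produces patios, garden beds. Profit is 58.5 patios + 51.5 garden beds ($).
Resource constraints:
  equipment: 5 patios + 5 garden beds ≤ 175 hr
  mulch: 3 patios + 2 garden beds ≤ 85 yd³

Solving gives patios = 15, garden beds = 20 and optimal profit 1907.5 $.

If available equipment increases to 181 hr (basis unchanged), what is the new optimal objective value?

1952.5

Both equipment and mulch are binding at x*.
From A_Bᵀ y = c: 5·y_equipment + 3·y_mulch = 58.5; 5·y_equipment + 2·y_mulch = 51.5.
Solving: y_equipment = 7.5, y_mulch = 7.
Δz = y_equipment·Δb = 7.5 × (6) = 45, so new z* = 1907.5 + 45 = 1952.5.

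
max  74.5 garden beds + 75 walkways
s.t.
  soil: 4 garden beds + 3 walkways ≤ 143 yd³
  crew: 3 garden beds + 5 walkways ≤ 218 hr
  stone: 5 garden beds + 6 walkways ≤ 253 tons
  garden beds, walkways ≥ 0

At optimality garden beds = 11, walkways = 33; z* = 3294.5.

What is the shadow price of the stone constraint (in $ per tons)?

Binding: soil and stone. Non-binding: crew (20 unused).
Slack constraints have shadow price 0 (complementary slackness).
From A_Bᵀ y = c: 4·y_soil + 5·y_stone = 74.5; 3·y_soil + 6·y_stone = 75.
Solving: y_soil = 8, y_stone = 8.5.
Shadow price of stone = 8.5.

8.5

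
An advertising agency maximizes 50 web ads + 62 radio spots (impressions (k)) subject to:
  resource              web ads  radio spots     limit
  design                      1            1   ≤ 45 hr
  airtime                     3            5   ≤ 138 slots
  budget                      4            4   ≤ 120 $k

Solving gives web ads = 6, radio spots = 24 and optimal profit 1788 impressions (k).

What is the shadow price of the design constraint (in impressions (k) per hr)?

0

At the optimum: design uses 30 of 45 (slack = 15); airtime uses 138 of 138 (binding); budget uses 120 of 120 (binding).
By complementary slackness, y = 0 for the non-binding constraint.
From A_Bᵀ y = c: 3·y_airtime + 4·y_budget = 50; 5·y_airtime + 4·y_budget = 62.
→ y_airtime = 6 and y_budget = 8.
Shadow price of design = 0.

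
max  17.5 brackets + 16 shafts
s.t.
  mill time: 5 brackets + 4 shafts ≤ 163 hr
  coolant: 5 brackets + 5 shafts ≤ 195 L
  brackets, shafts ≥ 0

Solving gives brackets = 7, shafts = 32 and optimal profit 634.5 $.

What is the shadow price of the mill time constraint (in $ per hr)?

1.5

Both mill time and coolant are binding at x*.
Dual feasibility on the basic columns requires 5·y_mill time + 5·y_coolant = 17.5, 4·y_mill time + 5·y_coolant = 16.
This yields shadow prices y_mill time = 1.5, y_coolant = 2.
Shadow price of mill time = 1.5.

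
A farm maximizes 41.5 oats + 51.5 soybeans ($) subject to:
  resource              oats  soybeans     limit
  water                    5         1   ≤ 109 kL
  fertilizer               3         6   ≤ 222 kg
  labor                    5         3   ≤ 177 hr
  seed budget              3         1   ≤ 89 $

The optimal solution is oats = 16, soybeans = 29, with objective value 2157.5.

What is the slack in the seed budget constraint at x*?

12

seed budget used = 3·16 + 1·29 = 77; slack = 89 − 77 = 12.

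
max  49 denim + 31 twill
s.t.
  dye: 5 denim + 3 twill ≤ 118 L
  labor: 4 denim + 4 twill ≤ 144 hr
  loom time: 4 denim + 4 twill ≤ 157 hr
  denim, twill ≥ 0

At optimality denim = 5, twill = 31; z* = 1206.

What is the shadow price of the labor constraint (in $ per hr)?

1

At the optimum: dye uses 118 of 118 (binding); labor uses 144 of 144 (binding); loom time uses 144 of 157 (slack = 13).
By complementary slackness, y = 0 for the non-binding constraint.
From A_Bᵀ y = c: 5·y_dye + 4·y_labor = 49; 3·y_dye + 4·y_labor = 31.
→ y_dye = 9 and y_labor = 1.
Shadow price of labor = 1.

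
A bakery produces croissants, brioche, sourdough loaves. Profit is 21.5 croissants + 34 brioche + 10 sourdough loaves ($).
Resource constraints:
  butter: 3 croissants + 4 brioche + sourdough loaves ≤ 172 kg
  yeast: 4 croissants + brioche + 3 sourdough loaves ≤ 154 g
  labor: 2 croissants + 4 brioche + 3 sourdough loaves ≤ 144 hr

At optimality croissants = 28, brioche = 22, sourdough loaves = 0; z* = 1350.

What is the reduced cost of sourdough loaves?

Binding: butter and labor. Non-binding: yeast (20 unused).
Slack constraints have shadow price 0 (complementary slackness).
Dual feasibility on the basic columns requires 3·y_butter + 2·y_labor = 21.5, 4·y_butter + 4·y_labor = 34.
→ y_butter = 4.5 and y_labor = 4.
Reduced cost of sourdough loaves: c₃ − yᵀa₃ = 10 − (4.5·1 + 4·3) = 10 − 16.5 = -6.5.

-6.5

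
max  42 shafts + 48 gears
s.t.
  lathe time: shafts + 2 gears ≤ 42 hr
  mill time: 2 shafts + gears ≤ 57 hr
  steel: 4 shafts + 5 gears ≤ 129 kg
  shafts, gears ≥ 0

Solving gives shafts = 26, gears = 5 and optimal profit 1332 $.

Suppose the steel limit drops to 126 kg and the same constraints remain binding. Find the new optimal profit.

Check each constraint at x*: lathe time 36/42 (slack 6); mill time 57/57 (tight); steel 129/129 (tight).
By complementary slackness, y = 0 for the non-binding constraint.
From A_Bᵀ y = c: 2·y_mill time + 4·y_steel = 42; 1·y_mill time + 5·y_steel = 48.
→ y_mill time = 3 and y_steel = 9.
Δz = y_steel·Δb = 9 × (-3) = -27, so new z* = 1332 − 27 = 1305.

1305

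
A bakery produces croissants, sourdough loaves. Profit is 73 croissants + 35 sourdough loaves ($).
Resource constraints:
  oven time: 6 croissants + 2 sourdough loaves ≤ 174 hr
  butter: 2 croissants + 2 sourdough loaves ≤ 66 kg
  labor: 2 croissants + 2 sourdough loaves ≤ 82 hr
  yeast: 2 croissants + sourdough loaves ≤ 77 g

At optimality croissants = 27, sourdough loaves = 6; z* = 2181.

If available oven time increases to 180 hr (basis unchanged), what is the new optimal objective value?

Binding: oven time and butter. Non-binding: labor (16 unused), yeast (17 unused).
By complementary slackness, y = 0 for the non-binding constraints.
Dual feasibility on the basic columns requires 6·y_oven time + 2·y_butter = 73, 2·y_oven time + 2·y_butter = 35.
→ y_oven time = 9.5 and y_butter = 8.
Δz = y_oven time·Δb = 9.5 × (6) = 57, so new z* = 2181 + 57 = 2238.

2238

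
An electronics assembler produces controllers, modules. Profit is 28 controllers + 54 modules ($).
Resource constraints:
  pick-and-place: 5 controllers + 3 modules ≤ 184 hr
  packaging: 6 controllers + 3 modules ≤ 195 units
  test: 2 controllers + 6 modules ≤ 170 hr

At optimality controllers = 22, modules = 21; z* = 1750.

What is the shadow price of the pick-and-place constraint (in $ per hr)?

0

At the optimum: pick-and-place uses 173 of 184 (slack = 11); packaging uses 195 of 195 (binding); test uses 170 of 170 (binding).
Slack constraints have shadow price 0 (complementary slackness).
Dual feasibility on the basic columns requires 6·y_packaging + 2·y_test = 28, 3·y_packaging + 6·y_test = 54.
This yields shadow prices y_packaging = 2, y_test = 8.
Shadow price of pick-and-place = 0.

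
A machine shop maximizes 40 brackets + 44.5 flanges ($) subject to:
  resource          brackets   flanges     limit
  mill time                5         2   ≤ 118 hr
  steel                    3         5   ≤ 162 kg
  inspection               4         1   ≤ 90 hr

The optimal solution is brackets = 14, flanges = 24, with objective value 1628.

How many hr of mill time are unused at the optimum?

mill time used = 5·14 + 2·24 = 118; slack = 118 − 118 = 0.

0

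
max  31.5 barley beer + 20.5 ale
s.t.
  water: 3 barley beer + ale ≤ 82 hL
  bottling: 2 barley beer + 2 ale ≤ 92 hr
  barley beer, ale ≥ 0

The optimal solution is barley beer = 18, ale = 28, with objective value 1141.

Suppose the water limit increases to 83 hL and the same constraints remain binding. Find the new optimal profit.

Check each constraint at x*: water 82/82 (tight); bottling 92/92 (tight).
From A_Bᵀ y = c: 3·y_water + 2·y_bottling = 31.5; 1·y_water + 2·y_bottling = 20.5.
→ y_water = 5.5 and y_bottling = 7.5.
Δz = y_water·Δb = 5.5 × (1) = 5.5, so new z* = 1141 + 5.5 = 1146.5.

1146.5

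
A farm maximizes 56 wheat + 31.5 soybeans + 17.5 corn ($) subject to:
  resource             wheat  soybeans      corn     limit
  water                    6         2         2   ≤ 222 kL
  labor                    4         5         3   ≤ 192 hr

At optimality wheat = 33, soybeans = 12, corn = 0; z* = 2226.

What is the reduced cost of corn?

Check each constraint at x*: water 222/222 (tight); labor 192/192 (tight).
Dual feasibility on the basic columns requires 6·y_water + 4·y_labor = 56, 2·y_water + 5·y_labor = 31.5.
This yields shadow prices y_water = 7, y_labor = 3.5.
Reduced cost of corn: c₃ − yᵀa₃ = 17.5 − (7·2 + 3.5·3) = 17.5 − 24.5 = -7.

-7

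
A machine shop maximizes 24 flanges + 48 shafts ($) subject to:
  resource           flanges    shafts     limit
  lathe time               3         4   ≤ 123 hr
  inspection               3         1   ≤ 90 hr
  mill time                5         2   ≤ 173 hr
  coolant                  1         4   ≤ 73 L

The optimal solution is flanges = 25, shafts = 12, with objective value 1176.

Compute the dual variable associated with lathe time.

Binding: lathe time and coolant. Non-binding: inspection (3 unused), mill time (24 unused).
Slack constraints have shadow price 0 (complementary slackness).
From A_Bᵀ y = c: 3·y_lathe time + 1·y_coolant = 24; 4·y_lathe time + 4·y_coolant = 48.
→ y_lathe time = 6 and y_coolant = 6.
Shadow price of lathe time = 6.

6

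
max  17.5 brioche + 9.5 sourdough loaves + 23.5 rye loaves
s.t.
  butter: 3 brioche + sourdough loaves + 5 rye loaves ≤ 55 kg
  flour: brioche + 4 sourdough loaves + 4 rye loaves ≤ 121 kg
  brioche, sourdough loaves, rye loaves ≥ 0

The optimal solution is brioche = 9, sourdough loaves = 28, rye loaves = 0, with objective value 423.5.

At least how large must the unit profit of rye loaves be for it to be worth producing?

At the optimum: butter uses 55 of 55 (binding); flour uses 121 of 121 (binding).
The binding rows give the dual system: 3·y_butter + 1·y_flour = 17.5 and 1·y_butter + 4·y_flour = 9.5.
→ y_butter = 5.5 and y_flour = 1.
rye loaves enters the basis when its profit ≥ yᵀa₃ = 5.5·5 + 1·4 = 31.5.

31.5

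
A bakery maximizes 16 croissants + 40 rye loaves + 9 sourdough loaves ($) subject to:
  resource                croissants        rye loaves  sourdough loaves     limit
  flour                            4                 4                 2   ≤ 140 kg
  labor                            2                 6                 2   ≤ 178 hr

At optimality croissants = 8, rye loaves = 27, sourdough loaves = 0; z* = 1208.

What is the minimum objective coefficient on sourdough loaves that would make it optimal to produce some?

14

At the optimum: flour uses 140 of 140 (binding); labor uses 178 of 178 (binding).
From A_Bᵀ y = c: 4·y_flour + 2·y_labor = 16; 4·y_flour + 6·y_labor = 40.
This yields shadow prices y_flour = 1, y_labor = 6.
sourdough loaves enters the basis when its profit ≥ yᵀa₃ = 1·2 + 6·2 = 14.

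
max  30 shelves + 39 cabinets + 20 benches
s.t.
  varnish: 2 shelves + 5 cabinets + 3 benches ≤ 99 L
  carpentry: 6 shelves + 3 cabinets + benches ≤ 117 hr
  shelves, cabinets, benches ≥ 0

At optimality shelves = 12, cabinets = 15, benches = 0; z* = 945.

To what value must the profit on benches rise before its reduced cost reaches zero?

At the optimum: varnish uses 99 of 99 (binding); carpentry uses 117 of 117 (binding).
Dual feasibility on the basic columns requires 2·y_varnish + 6·y_carpentry = 30, 5·y_varnish + 3·y_carpentry = 39.
Solving: y_varnish = 6, y_carpentry = 3.
benches enters the basis when its profit ≥ yᵀa₃ = 6·3 + 3·1 = 21.

21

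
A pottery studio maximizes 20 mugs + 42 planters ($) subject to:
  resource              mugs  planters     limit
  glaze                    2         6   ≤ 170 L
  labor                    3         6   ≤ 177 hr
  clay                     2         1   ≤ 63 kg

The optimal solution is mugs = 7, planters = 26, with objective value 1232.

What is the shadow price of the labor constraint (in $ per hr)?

6

Check each constraint at x*: glaze 170/170 (tight); labor 177/177 (tight); clay 40/63 (slack 23).
Slack constraints have shadow price 0 (complementary slackness).
Dual feasibility on the basic columns requires 2·y_glaze + 3·y_labor = 20, 6·y_glaze + 6·y_labor = 42.
This yields shadow prices y_glaze = 1, y_labor = 6.
Shadow price of labor = 6.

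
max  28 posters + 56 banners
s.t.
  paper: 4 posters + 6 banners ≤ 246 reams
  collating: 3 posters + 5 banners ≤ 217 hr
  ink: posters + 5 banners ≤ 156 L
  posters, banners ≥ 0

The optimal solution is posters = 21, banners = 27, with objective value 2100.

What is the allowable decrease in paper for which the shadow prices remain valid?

58.8

Binding constraints: paper, ink. The basis is B = [[4,6],[1,5]] with det 14.
Per unit decrease in paper, x* moves by d = (-0.3571, 0.0714).
The basis stays optimal until posters reaches 0; allowable decrease = 58.8 reams.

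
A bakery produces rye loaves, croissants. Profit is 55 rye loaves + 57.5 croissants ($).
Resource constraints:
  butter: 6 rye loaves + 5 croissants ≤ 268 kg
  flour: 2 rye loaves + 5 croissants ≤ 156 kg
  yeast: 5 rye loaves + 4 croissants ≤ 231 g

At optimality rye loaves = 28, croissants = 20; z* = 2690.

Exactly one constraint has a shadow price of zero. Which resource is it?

yeast

butter: 268/268 (binding)
flour: 156/156 (binding)
yeast: 220/231 (slack 11)
By complementary slackness, a constraint with positive slack has shadow price 0 → yeast.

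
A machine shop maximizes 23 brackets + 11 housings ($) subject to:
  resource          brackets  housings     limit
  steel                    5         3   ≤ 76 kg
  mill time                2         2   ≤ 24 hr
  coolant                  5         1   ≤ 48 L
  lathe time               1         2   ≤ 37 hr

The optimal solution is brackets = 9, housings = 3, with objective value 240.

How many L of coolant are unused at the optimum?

coolant used = 5·9 + 1·3 = 48; slack = 48 − 48 = 0.

0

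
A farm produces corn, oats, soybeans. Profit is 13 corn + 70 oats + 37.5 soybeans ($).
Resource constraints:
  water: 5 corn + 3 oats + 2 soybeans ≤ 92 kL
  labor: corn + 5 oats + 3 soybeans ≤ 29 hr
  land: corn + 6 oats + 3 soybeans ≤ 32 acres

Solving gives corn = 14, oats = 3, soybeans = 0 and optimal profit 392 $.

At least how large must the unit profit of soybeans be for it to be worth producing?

At the optimum: water uses 79 of 92 (slack = 13); labor uses 29 of 29 (binding); land uses 32 of 32 (binding).
By complementary slackness, y = 0 for the non-binding constraint.
Dual feasibility on the basic columns requires 1·y_labor + 1·y_land = 13, 5·y_labor + 6·y_land = 70.
This yields shadow prices y_labor = 8, y_land = 5.
soybeans enters the basis when its profit ≥ yᵀa₃ = 8·3 + 5·3 = 39.

39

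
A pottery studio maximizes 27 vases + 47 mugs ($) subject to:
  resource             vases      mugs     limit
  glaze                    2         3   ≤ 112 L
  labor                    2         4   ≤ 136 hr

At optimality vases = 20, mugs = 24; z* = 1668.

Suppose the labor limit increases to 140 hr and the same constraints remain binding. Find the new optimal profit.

At the optimum: glaze uses 112 of 112 (binding); labor uses 136 of 136 (binding).
From A_Bᵀ y = c: 2·y_glaze + 2·y_labor = 27; 3·y_glaze + 4·y_labor = 47.
→ y_glaze = 7 and y_labor = 6.5.
Δz = y_labor·Δb = 6.5 × (4) = 26, so new z* = 1668 + 26 = 1694.

1694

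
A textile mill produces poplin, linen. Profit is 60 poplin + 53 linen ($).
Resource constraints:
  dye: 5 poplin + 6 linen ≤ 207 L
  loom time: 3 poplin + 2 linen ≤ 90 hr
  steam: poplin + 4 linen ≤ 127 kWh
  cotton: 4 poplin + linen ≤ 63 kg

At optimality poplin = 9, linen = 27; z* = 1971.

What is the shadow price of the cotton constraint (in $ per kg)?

5

Binding: dye and cotton. Non-binding: loom time (9 unused), steam (10 unused).
By complementary slackness, y = 0 for the non-binding constraints.
From A_Bᵀ y = c: 5·y_dye + 4·y_cotton = 60; 6·y_dye + 1·y_cotton = 53.
Solving: y_dye = 8, y_cotton = 5.
Shadow price of cotton = 5.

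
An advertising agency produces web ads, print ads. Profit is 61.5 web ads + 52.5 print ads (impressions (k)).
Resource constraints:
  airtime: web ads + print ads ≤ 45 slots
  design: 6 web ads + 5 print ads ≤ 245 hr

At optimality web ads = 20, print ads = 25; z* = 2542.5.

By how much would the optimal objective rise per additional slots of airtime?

7.5

At the optimum: airtime uses 45 of 45 (binding); design uses 245 of 245 (binding).
The binding rows give the dual system: 1·y_airtime + 6·y_design = 61.5 and 1·y_airtime + 5·y_design = 52.5.
Solving: y_airtime = 7.5, y_design = 9.
Shadow price of airtime = 7.5.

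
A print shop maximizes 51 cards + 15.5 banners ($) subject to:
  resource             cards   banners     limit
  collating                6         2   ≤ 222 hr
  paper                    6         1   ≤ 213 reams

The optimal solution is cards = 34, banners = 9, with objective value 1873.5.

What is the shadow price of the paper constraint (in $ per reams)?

1.5

At the optimum: collating uses 222 of 222 (binding); paper uses 213 of 213 (binding).
From A_Bᵀ y = c: 6·y_collating + 6·y_paper = 51; 2·y_collating + 1·y_paper = 15.5.
→ y_collating = 7 and y_paper = 1.5.
Shadow price of paper = 1.5.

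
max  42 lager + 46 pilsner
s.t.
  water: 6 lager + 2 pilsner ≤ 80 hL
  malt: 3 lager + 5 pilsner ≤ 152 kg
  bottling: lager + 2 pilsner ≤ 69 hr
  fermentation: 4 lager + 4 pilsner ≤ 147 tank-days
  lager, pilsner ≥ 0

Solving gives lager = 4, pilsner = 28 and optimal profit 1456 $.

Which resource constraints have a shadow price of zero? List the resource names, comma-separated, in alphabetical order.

water: 80/80 (binding)
malt: 152/152 (binding)
bottling: 60/69 (slack 9)
fermentation: 128/147 (slack 19)
By complementary slackness, a constraint with positive slack has shadow price 0 → bottling, fermentation.

bottling, fermentation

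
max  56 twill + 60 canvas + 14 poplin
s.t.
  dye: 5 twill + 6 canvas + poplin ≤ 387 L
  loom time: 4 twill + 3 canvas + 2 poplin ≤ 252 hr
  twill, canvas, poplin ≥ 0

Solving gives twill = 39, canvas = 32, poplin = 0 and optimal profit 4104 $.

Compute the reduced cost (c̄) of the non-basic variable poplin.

At the optimum: dye uses 387 of 387 (binding); loom time uses 252 of 252 (binding).
From A_Bᵀ y = c: 5·y_dye + 4·y_loom time = 56; 6·y_dye + 3·y_loom time = 60.
→ y_dye = 8 and y_loom time = 4.
Reduced cost of poplin: c₃ − yᵀa₃ = 14 − (8·1 + 4·2) = 14 − 16 = -2.

-2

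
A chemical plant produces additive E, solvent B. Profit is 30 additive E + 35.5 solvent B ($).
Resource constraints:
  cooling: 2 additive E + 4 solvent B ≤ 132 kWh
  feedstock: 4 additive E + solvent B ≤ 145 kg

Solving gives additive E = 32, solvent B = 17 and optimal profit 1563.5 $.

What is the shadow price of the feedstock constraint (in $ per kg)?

At the optimum: cooling uses 132 of 132 (binding); feedstock uses 145 of 145 (binding).
Dual feasibility on the basic columns requires 2·y_cooling + 4·y_feedstock = 30, 4·y_cooling + 1·y_feedstock = 35.5.
→ y_cooling = 8 and y_feedstock = 3.5.
Shadow price of feedstock = 3.5.

3.5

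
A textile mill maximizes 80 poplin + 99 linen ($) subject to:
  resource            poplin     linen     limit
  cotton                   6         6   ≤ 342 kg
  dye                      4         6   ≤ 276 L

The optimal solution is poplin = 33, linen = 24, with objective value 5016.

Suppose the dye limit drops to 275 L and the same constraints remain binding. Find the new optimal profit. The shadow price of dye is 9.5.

Δb = -1, so new z* = 5016 + (9.5)·(-1) = 5016 − 9.5 = 5006.5.

5006.5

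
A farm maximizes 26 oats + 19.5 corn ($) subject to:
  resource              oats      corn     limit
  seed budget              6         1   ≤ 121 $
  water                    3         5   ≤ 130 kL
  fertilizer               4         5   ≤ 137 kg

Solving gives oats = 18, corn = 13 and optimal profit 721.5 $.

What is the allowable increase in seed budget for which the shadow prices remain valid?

84.5

Binding constraints: seed budget, fertilizer. The basis is B = [[6,1],[4,5]] with det 26.
Per unit increase in seed budget, x* moves by d = (0.1923, -0.1538).
The basis stays optimal until corn reaches 0; allowable increase = 84.5 $.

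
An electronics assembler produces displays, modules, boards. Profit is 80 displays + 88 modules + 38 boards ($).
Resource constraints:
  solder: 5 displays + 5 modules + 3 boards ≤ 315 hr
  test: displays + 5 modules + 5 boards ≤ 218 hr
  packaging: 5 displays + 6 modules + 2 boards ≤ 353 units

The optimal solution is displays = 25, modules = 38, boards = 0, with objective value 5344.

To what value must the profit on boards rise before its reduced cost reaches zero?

40

At the optimum: solder uses 315 of 315 (binding); test uses 215 of 218 (slack = 3); packaging uses 353 of 353 (binding).
Slack constraints have shadow price 0 (complementary slackness).
The binding rows give the dual system: 5·y_solder + 5·y_packaging = 80 and 5·y_solder + 6·y_packaging = 88.
Solving: y_solder = 8, y_packaging = 8.
boards enters the basis when its profit ≥ yᵀa₃ = 8·3 + 8·2 = 40.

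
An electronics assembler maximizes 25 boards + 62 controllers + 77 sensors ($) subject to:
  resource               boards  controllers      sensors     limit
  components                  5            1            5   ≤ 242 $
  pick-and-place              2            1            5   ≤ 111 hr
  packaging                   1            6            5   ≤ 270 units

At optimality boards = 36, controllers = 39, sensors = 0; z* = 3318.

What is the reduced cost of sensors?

Binding: pick-and-place and packaging. Non-binding: components (23 unused).
By complementary slackness, y = 0 for the non-binding constraint.
From A_Bᵀ y = c: 2·y_pick-and-place + 1·y_packaging = 25; 1·y_pick-and-place + 6·y_packaging = 62.
Solving: y_pick-and-place = 8, y_packaging = 9.
Reduced cost of sensors: c₃ − yᵀa₃ = 77 − (8·5 + 9·5) = 77 − 85 = -8.

-8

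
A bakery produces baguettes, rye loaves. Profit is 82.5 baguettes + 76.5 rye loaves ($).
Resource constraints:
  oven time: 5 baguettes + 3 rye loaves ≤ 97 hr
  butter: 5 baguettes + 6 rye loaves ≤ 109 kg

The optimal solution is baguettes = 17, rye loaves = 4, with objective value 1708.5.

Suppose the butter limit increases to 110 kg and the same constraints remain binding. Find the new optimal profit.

1717.5

At the optimum: oven time uses 97 of 97 (binding); butter uses 109 of 109 (binding).
The binding rows give the dual system: 5·y_oven time + 5·y_butter = 82.5 and 3·y_oven time + 6·y_butter = 76.5.
→ y_oven time = 7.5 and y_butter = 9.
Δz = y_butter·Δb = 9 × (1) = 9, so new z* = 1708.5 + 9 = 1717.5.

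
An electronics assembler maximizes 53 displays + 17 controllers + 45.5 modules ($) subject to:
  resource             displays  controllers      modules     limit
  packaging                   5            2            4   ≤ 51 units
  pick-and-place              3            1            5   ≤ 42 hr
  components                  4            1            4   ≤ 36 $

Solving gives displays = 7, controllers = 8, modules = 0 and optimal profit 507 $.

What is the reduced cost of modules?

At the optimum: packaging uses 51 of 51 (binding); pick-and-place uses 29 of 42 (slack = 13); components uses 36 of 36 (binding).
Since pick-and-place is not tight, its dual is 0.
Dual feasibility on the basic columns requires 5·y_packaging + 4·y_components = 53, 2·y_packaging + 1·y_components = 17.
This yields shadow prices y_packaging = 5, y_components = 7.
Reduced cost of modules: c₃ − yᵀa₃ = 45.5 − (5·4 + 7·4) = 45.5 − 48 = -2.5.

-2.5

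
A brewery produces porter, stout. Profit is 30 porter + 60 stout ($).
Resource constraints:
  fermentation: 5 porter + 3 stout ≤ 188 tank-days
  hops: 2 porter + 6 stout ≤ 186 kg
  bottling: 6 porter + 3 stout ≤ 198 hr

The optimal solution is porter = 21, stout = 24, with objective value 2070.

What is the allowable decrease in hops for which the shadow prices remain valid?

Binding constraints: hops, bottling. The basis is B = [[2,6],[6,3]] with det -30.
Per unit decrease in hops, x* moves by d = (0.1, -0.2).
The basis stays optimal until stout reaches 0; allowable decrease = 120 kg.

120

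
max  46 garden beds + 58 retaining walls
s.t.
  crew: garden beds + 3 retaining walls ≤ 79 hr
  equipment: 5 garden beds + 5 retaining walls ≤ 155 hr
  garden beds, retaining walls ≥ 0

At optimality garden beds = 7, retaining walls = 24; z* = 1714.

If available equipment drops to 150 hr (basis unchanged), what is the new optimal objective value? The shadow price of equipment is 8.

Δb = -5, so new z* = 1714 + (8)·(-5) = 1714 − 40 = 1674.

1674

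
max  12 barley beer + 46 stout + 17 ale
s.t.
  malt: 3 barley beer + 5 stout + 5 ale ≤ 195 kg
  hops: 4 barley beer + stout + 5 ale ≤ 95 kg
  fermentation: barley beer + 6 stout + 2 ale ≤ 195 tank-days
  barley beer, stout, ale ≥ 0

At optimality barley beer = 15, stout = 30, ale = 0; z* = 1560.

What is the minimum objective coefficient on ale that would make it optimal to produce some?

Check each constraint at x*: malt 195/195 (tight); hops 90/95 (slack 5); fermentation 195/195 (tight).
By complementary slackness, y = 0 for the non-binding constraint.
From A_Bᵀ y = c: 3·y_malt + 1·y_fermentation = 12; 5·y_malt + 6·y_fermentation = 46.
Solving: y_malt = 2, y_fermentation = 6.
ale enters the basis when its profit ≥ yᵀa₃ = 2·5 + 6·2 = 22.

22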